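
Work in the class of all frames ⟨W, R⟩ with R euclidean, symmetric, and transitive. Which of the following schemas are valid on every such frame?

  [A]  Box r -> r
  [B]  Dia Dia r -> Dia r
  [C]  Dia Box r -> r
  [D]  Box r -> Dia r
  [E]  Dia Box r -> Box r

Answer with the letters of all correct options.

B, C, E

(A) Box r -> r is axiom T, which corresponds to reflexivity. Such an R need not be reflexive — not valid.
(B) Dia Dia r -> Dia r (the dual of axiom 4) characterises the transitive frames. Every such R is transitive — valid.
(C) the dual of axiom B: valid iff R is symmetric. Every such R is symmetric — valid.
(D) Box r -> Dia r is axiom D, which corresponds to seriality. Such an R need not be serial — not valid.
(E) Dia Box r -> Box r (the dual of axiom 5) characterises the euclidean frames. Every such R is euclidean — valid.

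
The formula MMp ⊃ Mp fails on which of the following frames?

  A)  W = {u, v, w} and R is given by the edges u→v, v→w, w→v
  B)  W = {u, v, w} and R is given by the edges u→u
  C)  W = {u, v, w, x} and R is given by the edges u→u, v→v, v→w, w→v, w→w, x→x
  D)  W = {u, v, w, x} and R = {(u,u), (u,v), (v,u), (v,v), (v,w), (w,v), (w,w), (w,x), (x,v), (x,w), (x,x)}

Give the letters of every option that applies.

The schema MMp ⊃ Mp is the dual of axiom 4; it is valid on a frame iff R is transitive.
(A) R is not transitive (u R v and v R w but not u R w), so the schema fails here.
(B) R is transitive (R is closed under composition), so the schema is valid here.
(C) R is transitive (R is closed under composition), so the schema is valid here.
(D) R is not transitive (u R v and v R w but not u R w), so the schema fails here.

A, D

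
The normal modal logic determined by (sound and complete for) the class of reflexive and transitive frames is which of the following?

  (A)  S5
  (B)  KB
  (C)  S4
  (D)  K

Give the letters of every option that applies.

C

(A) S5 is determined by the class of reflexive, symmetric, and transitive frames.
(B) KB is determined by the class of symmetric frames.
(C) S4 is determined by exactly this class.
(D) K is determined by the class of arbitrary frames.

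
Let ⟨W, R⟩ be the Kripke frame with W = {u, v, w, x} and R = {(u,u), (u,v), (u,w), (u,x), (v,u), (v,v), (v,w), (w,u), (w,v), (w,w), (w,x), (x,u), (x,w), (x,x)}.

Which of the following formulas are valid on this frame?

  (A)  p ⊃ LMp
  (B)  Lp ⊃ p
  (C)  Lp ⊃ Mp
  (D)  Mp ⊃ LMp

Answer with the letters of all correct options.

R is reflexive: each world relates to itself.
R is symmetric: every R-edge is matched by its reverse.
R is not euclidean: u R v and u R x but not v R x.
R is serial: every world has an R-successor.
(A) axiom B: valid iff R is symmetric. R is symmetric — valid.
(B) Lp ⊃ p is axiom T, which corresponds to reflexivity. R is reflexive — valid.
(C) axiom D: valid iff R is serial. R is serial — valid.
(D) Mp ⊃ LMp is axiom 5, which corresponds to the euclidean property. R is not euclidean — not valid.

A, B, C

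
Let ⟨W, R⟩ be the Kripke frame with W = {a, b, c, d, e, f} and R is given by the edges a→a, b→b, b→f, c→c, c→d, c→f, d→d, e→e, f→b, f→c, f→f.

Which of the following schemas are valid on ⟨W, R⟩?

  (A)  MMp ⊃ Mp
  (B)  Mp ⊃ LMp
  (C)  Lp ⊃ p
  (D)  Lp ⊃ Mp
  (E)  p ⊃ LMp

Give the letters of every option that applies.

C, D

R is reflexive: each world relates to itself.
R is not symmetric: c R d but not d R c.
R is not transitive: b R f and f R c but not b R c.
R is not euclidean: c R d and c R c but not d R c.
R is serial: every world has an R-successor.
(A) the dual of axiom 4: valid iff R is transitive. R is not transitive — not valid.
(B) Mp ⊃ LMp (axiom 5) characterises the euclidean frames. R is not euclidean — not valid.
(C) axiom T: valid iff R is reflexive. R is reflexive — valid.
(D) Lp ⊃ Mp is axiom D, which corresponds to seriality. R is serial — valid.
(E) p ⊃ LMp is axiom B; it is valid on a frame exactly when R is symmetric. R is not symmetric, so not valid.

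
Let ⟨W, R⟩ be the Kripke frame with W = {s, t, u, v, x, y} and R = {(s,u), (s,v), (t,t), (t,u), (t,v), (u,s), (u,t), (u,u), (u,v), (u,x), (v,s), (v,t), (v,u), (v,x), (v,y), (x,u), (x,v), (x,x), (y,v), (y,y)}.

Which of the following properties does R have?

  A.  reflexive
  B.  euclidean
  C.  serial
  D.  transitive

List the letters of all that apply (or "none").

(A) not reflexive: not s R s.
(B) not euclidean: u R s and u R t but not s R t.
(C) serial: every world has an R-successor.
(D) not transitive: s R u and u R s but not s R s.

C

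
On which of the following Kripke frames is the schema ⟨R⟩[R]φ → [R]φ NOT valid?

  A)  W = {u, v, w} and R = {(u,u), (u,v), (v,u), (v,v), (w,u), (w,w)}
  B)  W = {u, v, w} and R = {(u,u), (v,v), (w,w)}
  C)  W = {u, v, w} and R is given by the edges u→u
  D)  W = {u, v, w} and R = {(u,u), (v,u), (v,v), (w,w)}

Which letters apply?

A, D

The schema ⟨R⟩[R]φ → [R]φ is the dual of axiom 5; it is valid on a frame iff R is euclidean.
(A) R is not euclidean (w R u and w R w but not u R w), so the schema fails here.
(B) R is euclidean (any two R-successors of the same world are R-related), so the schema is valid here.
(C) R is euclidean (any two R-successors of the same world are R-related), so the schema is valid here.
(D) R is not euclidean (v R u and v R v but not u R v), so the schema fails here.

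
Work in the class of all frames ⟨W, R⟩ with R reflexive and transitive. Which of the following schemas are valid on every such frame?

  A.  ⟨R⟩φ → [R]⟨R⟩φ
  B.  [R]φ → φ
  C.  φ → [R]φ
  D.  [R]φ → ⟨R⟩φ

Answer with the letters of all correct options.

B, D

Reflexive relations are serial.
(A) ⟨R⟩φ → [R]⟨R⟩φ is axiom 5, which corresponds to the euclidean property. Such an R need not be euclidean — not valid.
(B) [R]φ → φ is axiom T, which corresponds to reflexivity. Every such R is reflexive — valid.
(C) φ → [R]φ (equivalent to ◇p→p) corresponds to R being a subset of the identity. Such an R need not be a subset of the identity, so not valid.
(D) [R]φ → ⟨R⟩φ is axiom D, which corresponds to seriality. Every such R is serial — valid.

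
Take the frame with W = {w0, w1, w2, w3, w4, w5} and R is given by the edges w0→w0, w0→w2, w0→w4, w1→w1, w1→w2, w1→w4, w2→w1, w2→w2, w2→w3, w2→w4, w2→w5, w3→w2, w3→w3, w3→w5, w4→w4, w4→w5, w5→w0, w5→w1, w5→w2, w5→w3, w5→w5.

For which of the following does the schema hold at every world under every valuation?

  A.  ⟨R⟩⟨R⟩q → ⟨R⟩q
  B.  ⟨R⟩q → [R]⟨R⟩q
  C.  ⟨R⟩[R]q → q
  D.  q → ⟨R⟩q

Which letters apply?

D

R is reflexive: each world relates to itself.
R is not symmetric: w0 R w2 but not w2 R w0.
R is not transitive: w0 R w2 and w2 R w1 but not w0 R w1.
R is not euclidean: w0 R w2 and w0 R w0 but not w2 R w0.
(A) ⟨R⟩⟨R⟩q → ⟨R⟩q is the dual of axiom 4, which corresponds to transitivity. R is not transitive — not valid.
(B) ⟨R⟩q → [R]⟨R⟩q is axiom 5, which corresponds to the euclidean property. R is not euclidean — not valid.
(C) ⟨R⟩[R]q → q is the dual of axiom B, which corresponds to symmetry. R is not symmetric — not valid.
(D) q → ⟨R⟩q is the dual of axiom T, which corresponds to reflexivity. R is reflexive — valid.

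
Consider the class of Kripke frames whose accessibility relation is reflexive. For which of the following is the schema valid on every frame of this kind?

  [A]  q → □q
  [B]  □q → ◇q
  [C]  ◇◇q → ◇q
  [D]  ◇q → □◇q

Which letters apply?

B

A reflexive relation is serial.
(A) q → □q is equivalent to ◇p→p; it holds exactly when R ⊆ identity. Such an R need not be a subset of the identity — not valid.
(B) □q → ◇q is axiom D, which corresponds to seriality. Every such R is serial — valid.
(C) ◇◇q → ◇q (the dual of axiom 4) characterises the transitive frames. Such an R need not be transitive — not valid.
(D) ◇q → □◇q (axiom 5) characterises the euclidean frames. Such an R need not be euclidean — not valid.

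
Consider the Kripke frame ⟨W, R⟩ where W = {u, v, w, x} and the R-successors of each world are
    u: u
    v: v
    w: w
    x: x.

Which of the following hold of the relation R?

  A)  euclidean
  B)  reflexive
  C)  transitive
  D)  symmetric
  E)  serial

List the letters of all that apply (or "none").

(A) euclidean: any two R-successors of the same world are R-related.
(B) reflexive: each world relates to itself.
(C) transitive: R is closed under composition.
(D) symmetric: every R-edge is matched by its reverse.
(E) serial: every world has an R-successor.

A, B, C, D, E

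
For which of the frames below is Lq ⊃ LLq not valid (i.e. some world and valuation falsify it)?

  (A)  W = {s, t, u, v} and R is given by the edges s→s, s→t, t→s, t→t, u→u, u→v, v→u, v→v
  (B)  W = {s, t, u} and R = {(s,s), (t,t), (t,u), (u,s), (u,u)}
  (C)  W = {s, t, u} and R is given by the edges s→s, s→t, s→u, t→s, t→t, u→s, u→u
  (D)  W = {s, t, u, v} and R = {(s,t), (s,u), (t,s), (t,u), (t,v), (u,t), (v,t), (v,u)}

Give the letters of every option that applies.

The schema Lq ⊃ LLq is axiom 4; it is valid on a frame iff R is transitive.
(A) R is transitive (R is closed under composition), so the schema is valid here.
(B) R is not transitive (t R u and u R s but not t R s), so the schema fails here.
(C) R is not transitive (t R s and s R u but not t R u), so the schema fails here.
(D) R is not transitive (s R t and t R s but not s R s), so the schema fails here.

B, C, D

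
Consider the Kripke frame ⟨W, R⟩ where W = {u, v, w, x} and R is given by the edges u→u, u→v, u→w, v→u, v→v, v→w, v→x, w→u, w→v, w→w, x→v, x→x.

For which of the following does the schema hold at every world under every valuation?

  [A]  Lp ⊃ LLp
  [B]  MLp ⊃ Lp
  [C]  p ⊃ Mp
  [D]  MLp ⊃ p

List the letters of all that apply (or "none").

R is reflexive: each world relates to itself.
R is symmetric: every R-edge is matched by its reverse.
R is not transitive: u R v and v R x but not u R x.
R is not euclidean: v R u and v R x but not u R x.
(A) Lp ⊃ LLp (axiom 4) characterises the transitive frames. R is not transitive — not valid.
(B) MLp ⊃ Lp (the dual of axiom 5) characterises the euclidean frames. R is not euclidean — not valid.
(C) p ⊃ Mp is the dual of axiom T; it is valid on a frame exactly when R is reflexive. R is reflexive, so valid.
(D) MLp ⊃ p is the dual of axiom B, which corresponds to symmetry. R is symmetric — valid.

C, D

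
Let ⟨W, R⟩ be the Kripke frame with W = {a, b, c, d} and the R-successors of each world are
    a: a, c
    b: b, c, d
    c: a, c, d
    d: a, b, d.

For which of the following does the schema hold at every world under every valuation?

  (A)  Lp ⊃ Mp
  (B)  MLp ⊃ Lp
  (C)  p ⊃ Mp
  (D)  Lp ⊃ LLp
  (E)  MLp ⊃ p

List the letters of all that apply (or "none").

R is reflexive: each world relates to itself.
R is not symmetric: b R c but not c R b.
R is not transitive: a R c and c R d but not a R d.
R is not euclidean: b R c and b R b but not c R b.
R is serial: every world has an R-successor.
(A) axiom D: valid iff R is serial. R is serial — valid.
(B) MLp ⊃ Lp is the dual of axiom 5, which corresponds to the euclidean property. R is not euclidean — not valid.
(C) p ⊃ Mp is the dual of axiom T; it is valid on a frame exactly when R is reflexive. R is reflexive, so valid.
(D) Lp ⊃ LLp (axiom 4) characterises the transitive frames. R is not transitive — not valid.
(E) MLp ⊃ p is the dual of axiom B, which corresponds to symmetry. R is not symmetric — not valid.

A, C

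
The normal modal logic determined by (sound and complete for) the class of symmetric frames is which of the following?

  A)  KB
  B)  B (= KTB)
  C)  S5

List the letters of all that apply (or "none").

A

(A) KB is determined by exactly this class.
(B) B (= KTB) is determined by the class of reflexive and symmetric frames.
(C) S5 is determined by the class of reflexive, symmetric, and transitive frames.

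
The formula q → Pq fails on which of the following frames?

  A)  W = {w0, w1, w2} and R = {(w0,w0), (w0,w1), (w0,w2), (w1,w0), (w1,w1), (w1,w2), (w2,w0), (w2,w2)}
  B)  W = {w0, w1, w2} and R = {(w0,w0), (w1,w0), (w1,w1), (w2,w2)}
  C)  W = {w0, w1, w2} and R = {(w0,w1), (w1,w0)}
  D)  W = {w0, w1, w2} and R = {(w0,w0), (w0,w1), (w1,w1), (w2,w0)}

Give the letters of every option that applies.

The schema q → Pq is the dual of axiom T; it is valid on a frame iff R is reflexive.
(A) R is reflexive (each world relates to itself), so the schema is valid here.
(B) R is reflexive (each world relates to itself), so the schema is valid here.
(C) R is not reflexive (not w0 R w0), so the schema fails here.
(D) R is not reflexive (not w2 R w2), so the schema fails here.

C, D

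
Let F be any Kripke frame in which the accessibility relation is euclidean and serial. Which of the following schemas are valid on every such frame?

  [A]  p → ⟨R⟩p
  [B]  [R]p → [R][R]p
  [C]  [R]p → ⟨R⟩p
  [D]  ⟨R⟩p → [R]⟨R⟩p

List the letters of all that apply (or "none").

(A) the dual of axiom T: valid iff R is reflexive. Such an R need not be reflexive — not valid.
(B) axiom 4: valid iff R is transitive. Such an R need not be transitive — not valid.
(C) axiom D: valid iff R is serial. Every such R is serial — valid.
(D) axiom 5: valid iff R is euclidean. Every such R is euclidean — valid.

C, D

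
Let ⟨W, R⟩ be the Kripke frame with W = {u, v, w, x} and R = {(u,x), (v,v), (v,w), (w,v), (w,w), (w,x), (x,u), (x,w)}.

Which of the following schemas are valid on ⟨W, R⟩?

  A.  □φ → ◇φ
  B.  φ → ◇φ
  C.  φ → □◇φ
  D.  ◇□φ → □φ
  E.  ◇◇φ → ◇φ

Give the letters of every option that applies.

R is not reflexive: not u R u.
R is symmetric: every R-edge is matched by its reverse.
R is not transitive: u R x and x R u but not u R u.
R is not euclidean: w R v and w R x but not v R x.
R is serial: every world has an R-successor.
(A) □φ → ◇φ is axiom D; it is valid on a frame exactly when R is serial. R is serial, so valid.
(B) φ → ◇φ is the dual of axiom T, which corresponds to reflexivity. R is not reflexive — not valid.
(C) φ → □◇φ is axiom B, which corresponds to symmetry. R is symmetric — valid.
(D) ◇□φ → □φ (the dual of axiom 5) characterises the euclidean frames. R is not euclidean — not valid.
(E) the dual of axiom 4: valid iff R is transitive. R is not transitive — not valid.

A, C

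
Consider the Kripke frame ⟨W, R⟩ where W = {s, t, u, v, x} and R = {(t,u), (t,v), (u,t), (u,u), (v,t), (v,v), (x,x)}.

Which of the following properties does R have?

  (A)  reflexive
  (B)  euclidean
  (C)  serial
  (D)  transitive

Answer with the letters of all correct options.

(A) not reflexive: not s R s.
(B) not euclidean: t R u and t R v but not u R v.
(C) not serial: s has no R-successor.
(D) not transitive: t R u and u R t but not t R t.

none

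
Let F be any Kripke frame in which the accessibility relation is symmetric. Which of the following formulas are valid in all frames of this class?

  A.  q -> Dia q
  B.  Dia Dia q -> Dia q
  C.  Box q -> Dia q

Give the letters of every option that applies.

none

(A) q -> Dia q is the dual of axiom T, which corresponds to reflexivity. Such an R need not be reflexive — not valid.
(B) Dia Dia q -> Dia q is the dual of axiom 4, which corresponds to transitivity. Such an R need not be transitive — not valid.
(C) Box q -> Dia q is axiom D, which corresponds to seriality. Such an R need not be serial — not valid.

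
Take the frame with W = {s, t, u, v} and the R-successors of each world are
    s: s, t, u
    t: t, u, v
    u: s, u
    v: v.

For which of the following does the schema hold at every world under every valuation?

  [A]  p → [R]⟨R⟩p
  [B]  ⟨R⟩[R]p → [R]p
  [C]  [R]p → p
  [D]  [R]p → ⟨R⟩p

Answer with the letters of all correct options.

C, D

R is reflexive: each world relates to itself.
R is not symmetric: s R t but not t R s.
R is not euclidean: s R t and s R s but not t R s.
R is serial: every world has an R-successor.
(A) p → [R]⟨R⟩p is axiom B; it is valid on a frame exactly when R is symmetric. R is not symmetric, so not valid.
(B) ⟨R⟩[R]p → [R]p (the dual of axiom 5) characterises the euclidean frames. R is not euclidean — not valid.
(C) [R]p → p (axiom T) characterises the reflexive frames. R is reflexive — valid.
(D) [R]p → ⟨R⟩p is axiom D; it is valid on a frame exactly when R is serial. R is serial, so valid.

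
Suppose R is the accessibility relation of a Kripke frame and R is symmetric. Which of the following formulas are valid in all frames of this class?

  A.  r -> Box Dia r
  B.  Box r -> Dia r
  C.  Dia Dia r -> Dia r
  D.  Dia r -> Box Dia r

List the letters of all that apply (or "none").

(A) axiom B: valid iff R is symmetric. Every such R is symmetric — valid.
(B) Box r -> Dia r is axiom D, which corresponds to seriality. Such an R need not be serial — not valid.
(C) Dia Dia r -> Dia r is the dual of axiom 4; it is valid on a frame exactly when R is transitive. Such an R need not be transitive, so not valid.
(D) Dia r -> Box Dia r is axiom 5; it is valid on a frame exactly when R is euclidean. Such an R need not be euclidean, so not valid.

A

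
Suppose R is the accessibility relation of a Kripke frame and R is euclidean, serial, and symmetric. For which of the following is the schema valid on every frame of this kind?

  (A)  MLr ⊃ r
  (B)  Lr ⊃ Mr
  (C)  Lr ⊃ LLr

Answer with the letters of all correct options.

A, B, C

Serial, symmetric and euclidean together give transitive (from symmetry + euclidean) and then reflexive; the relation is an equivalence.
(A) MLr ⊃ r is the dual of axiom B; it is valid on a frame exactly when R is symmetric. Every such R is symmetric, so valid.
(B) Lr ⊃ Mr (axiom D) characterises the serial frames. Every such R is serial — valid.
(C) Lr ⊃ LLr (axiom 4) characterises the transitive frames. Every such R is transitive — valid.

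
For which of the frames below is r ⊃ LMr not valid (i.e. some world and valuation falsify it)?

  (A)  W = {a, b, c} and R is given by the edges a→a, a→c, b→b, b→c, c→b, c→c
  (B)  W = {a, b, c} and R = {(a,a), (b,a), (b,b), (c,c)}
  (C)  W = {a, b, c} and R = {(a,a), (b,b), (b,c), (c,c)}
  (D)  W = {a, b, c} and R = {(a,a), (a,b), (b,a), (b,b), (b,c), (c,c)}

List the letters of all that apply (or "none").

The schema r ⊃ LMr is axiom B; it is valid on a frame iff R is symmetric.
(A) R is not symmetric (a R c but not c R a), so the schema fails here.
(B) R is not symmetric (b R a but not a R b), so the schema fails here.
(C) R is not symmetric (b R c but not c R b), so the schema fails here.
(D) R is not symmetric (b R c but not c R b), so the schema fails here.

A, B, C, D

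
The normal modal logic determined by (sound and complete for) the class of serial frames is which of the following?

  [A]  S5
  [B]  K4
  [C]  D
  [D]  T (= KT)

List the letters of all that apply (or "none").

C

(A) S5 is determined by the class of reflexive, symmetric, and transitive frames.
(B) K4 is determined by the class of transitive frames.
(C) D is determined by exactly this class.
(D) T (= KT) is determined by the class of reflexive frames.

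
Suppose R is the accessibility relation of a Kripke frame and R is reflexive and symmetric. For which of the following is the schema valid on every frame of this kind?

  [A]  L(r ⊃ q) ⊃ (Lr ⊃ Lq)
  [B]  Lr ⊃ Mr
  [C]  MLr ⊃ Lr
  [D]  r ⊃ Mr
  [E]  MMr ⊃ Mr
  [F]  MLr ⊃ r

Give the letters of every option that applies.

Reflexive relations are serial.
(A) L(r ⊃ q) ⊃ (Lr ⊃ Lq) is axiom K, valid on every Kripke frame — valid.
(B) Lr ⊃ Mr is axiom D, which corresponds to seriality. Every such R is serial — valid.
(C) MLr ⊃ Lr is the dual of axiom 5; it is valid on a frame exactly when R is euclidean. Such an R need not be euclidean, so not valid.
(D) r ⊃ Mr is the dual of axiom T, which corresponds to reflexivity. Every such R is reflexive — valid.
(E) MMr ⊃ Mr is the dual of axiom 4, which corresponds to transitivity. Such an R need not be transitive — not valid.
(F) MLr ⊃ r (the dual of axiom B) characterises the symmetric frames. Every such R is symmetric — valid.

A, B, D, F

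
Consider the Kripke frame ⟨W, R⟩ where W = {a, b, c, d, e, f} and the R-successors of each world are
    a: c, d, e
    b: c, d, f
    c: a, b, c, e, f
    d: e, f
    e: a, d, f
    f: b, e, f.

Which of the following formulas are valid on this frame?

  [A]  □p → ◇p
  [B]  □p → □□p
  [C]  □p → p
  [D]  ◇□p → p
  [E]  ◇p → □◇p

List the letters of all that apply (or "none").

A

R is not reflexive: not a R a.
R is not symmetric: a R d but not d R a.
R is not transitive: a R c and c R a but not a R a.
R is not euclidean: a R c and a R d but not c R d.
R is serial: every world has an R-successor.
(A) □p → ◇p is axiom D; it is valid on a frame exactly when R is serial. R is serial, so valid.
(B) axiom 4: valid iff R is transitive. R is not transitive — not valid.
(C) □p → p is axiom T; it is valid on a frame exactly when R is reflexive. R is not reflexive, so not valid.
(D) the dual of axiom B: valid iff R is symmetric. R is not symmetric — not valid.
(E) ◇p → □◇p is axiom 5; it is valid on a frame exactly when R is euclidean. R is not euclidean, so not valid.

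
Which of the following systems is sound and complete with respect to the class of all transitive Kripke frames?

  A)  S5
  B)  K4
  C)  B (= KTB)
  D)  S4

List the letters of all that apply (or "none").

B

(A) S5 is determined by the class of reflexive, symmetric, and transitive frames.
(B) K4 is determined by exactly this class.
(C) B (= KTB) is determined by the class of reflexive and symmetric frames.
(D) S4 is determined by the class of reflexive and transitive frames.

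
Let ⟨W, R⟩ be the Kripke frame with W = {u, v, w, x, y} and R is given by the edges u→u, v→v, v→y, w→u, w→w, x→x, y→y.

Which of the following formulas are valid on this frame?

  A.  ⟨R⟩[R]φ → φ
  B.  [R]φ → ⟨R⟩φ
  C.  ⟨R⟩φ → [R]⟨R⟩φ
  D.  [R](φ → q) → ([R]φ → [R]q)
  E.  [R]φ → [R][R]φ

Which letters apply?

B, D, E

R is not symmetric: v R y but not y R v.
R is transitive: R is closed under composition.
R is not euclidean: v R y and v R v but not y R v.
R is serial: every world has an R-successor.
(A) ⟨R⟩[R]φ → φ is the dual of axiom B, which corresponds to symmetry. R is not symmetric — not valid.
(B) [R]φ → ⟨R⟩φ (axiom D) characterises the serial frames. R is serial — valid.
(C) axiom 5: valid iff R is euclidean. R is not euclidean — not valid.
(D) this is just K, valid on every normal frame.
(E) [R]φ → [R][R]φ is axiom 4; it is valid on a frame exactly when R is transitive. R is transitive, so valid.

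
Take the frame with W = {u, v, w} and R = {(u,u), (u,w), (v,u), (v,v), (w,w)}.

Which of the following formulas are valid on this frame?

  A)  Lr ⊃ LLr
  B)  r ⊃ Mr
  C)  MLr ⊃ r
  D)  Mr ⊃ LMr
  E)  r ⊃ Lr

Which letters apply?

R is reflexive: each world relates to itself.
R is not symmetric: u R w but not w R u.
R is not transitive: v R u and u R w but not v R w.
R is not euclidean: u R w and u R u but not w R u.
R is not a subset of the identity: u R w with u ≠ w.
(A) Lr ⊃ LLr is axiom 4; it is valid on a frame exactly when R is transitive. R is not transitive, so not valid.
(B) r ⊃ Mr is the dual of axiom T, which corresponds to reflexivity. R is reflexive — valid.
(C) MLr ⊃ r is the dual of axiom B; it is valid on a frame exactly when R is symmetric. R is not symmetric, so not valid.
(D) Mr ⊃ LMr is axiom 5; it is valid on a frame exactly when R is euclidean. R is not euclidean, so not valid.
(E) r ⊃ Lr is equivalent to ◇p→p; it holds exactly when R ⊆ identity. Here R ⊄ identity — not valid.

B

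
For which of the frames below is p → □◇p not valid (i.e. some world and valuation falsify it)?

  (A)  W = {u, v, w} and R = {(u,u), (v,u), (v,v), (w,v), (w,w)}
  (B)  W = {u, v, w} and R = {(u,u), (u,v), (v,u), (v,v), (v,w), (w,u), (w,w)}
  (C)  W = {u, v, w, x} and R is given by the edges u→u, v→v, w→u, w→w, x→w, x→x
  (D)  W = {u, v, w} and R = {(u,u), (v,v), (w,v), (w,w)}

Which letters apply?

A, B, C, D

The schema p → □◇p is axiom B; it is valid on a frame iff R is symmetric.
(A) R is not symmetric (v R u but not u R v), so the schema fails here.
(B) R is not symmetric (v R w but not w R v), so the schema fails here.
(C) R is not symmetric (w R u but not u R w), so the schema fails here.
(D) R is not symmetric (w R v but not v R w), so the schema fails here.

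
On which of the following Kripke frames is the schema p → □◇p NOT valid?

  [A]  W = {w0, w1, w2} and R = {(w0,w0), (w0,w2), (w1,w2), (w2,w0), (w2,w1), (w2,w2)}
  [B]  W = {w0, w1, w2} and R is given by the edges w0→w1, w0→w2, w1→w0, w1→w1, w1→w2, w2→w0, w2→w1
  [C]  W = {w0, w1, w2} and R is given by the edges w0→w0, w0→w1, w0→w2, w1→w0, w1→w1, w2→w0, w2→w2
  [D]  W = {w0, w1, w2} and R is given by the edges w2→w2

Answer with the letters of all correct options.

none

The schema p → □◇p is axiom B; it is valid on a frame iff R is symmetric.
(A) R is symmetric (every R-edge is matched by its reverse), so the schema is valid here.
(B) R is symmetric (every R-edge is matched by its reverse), so the schema is valid here.
(C) R is symmetric (every R-edge is matched by its reverse), so the schema is valid here.
(D) R is symmetric (every R-edge is matched by its reverse), so the schema is valid here.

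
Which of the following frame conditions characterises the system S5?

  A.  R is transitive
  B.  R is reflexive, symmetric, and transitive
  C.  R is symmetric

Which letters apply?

B

(A) this class determines K4, not S5.
(B) S5 is sound and complete for exactly this class.
(C) this class determines KB, not S5.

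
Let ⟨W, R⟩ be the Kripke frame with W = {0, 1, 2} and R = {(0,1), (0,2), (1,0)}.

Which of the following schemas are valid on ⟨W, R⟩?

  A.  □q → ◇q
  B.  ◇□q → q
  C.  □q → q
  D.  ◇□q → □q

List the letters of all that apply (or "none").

R is not reflexive: not 0 R 0.
R is not symmetric: 0 R 2 but not 2 R 0.
R is not euclidean: 0 R 1 and 0 R 2 but not 1 R 2.
R is not serial: 2 has no R-successor.
(A) □q → ◇q (axiom D) characterises the serial frames. R is not serial — not valid.
(B) ◇□q → q is the dual of axiom B, which corresponds to symmetry. R is not symmetric — not valid.
(C) axiom T: valid iff R is reflexive. R is not reflexive — not valid.
(D) the dual of axiom 5: valid iff R is euclidean. R is not euclidean — not valid.

none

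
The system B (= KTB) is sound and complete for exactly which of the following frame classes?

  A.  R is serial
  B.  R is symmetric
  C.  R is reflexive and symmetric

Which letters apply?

(A) this class determines D, not B (= KTB).
(B) this class determines KB, not B (= KTB).
(C) B (= KTB) is sound and complete for exactly this class.

C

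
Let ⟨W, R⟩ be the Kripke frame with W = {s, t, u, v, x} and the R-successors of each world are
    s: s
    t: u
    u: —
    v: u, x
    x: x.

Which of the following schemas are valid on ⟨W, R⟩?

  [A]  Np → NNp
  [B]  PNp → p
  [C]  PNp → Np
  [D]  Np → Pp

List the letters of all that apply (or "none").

A

R is not symmetric: t R u but not u R t.
R is transitive: R is closed under composition.
R is not euclidean: v R u and v R x but not u R x.
R is not serial: u has no R-successor.
(A) axiom 4: valid iff R is transitive. R is transitive — valid.
(B) PNp → p is the dual of axiom B; it is valid on a frame exactly when R is symmetric. R is not symmetric, so not valid.
(C) PNp → Np (the dual of axiom 5) characterises the euclidean frames. R is not euclidean — not valid.
(D) axiom D: valid iff R is serial. R is not serial — not valid.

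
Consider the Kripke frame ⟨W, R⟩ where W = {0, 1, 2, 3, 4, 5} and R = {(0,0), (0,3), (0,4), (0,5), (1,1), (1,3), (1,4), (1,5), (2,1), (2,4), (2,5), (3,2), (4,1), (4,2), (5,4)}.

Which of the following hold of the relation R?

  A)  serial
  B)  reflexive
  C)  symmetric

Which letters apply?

(A) serial: every world has an R-successor.
(B) not reflexive: not 2 R 2.
(C) not symmetric: 0 R 3 but not 3 R 0.

A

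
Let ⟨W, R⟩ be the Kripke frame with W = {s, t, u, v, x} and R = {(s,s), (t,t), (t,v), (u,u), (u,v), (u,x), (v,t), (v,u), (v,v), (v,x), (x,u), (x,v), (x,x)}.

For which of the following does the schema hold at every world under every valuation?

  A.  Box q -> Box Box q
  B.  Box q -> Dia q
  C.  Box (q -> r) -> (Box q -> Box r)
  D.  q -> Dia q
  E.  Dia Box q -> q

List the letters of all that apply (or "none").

R is reflexive: each world relates to itself.
R is symmetric: every R-edge is matched by its reverse.
R is not transitive: t R v and v R u but not t R u.
R is serial: every world has an R-successor.
(A) Box q -> Box Box q (axiom 4) characterises the transitive frames. R is not transitive — not valid.
(B) Box q -> Dia q is axiom D; it is valid on a frame exactly when R is serial. R is serial, so valid.
(C) Box (q -> r) -> (Box q -> Box r) is axiom K, valid on every Kripke frame — valid.
(D) the dual of axiom T: valid iff R is reflexive. R is reflexive — valid.
(E) Dia Box q -> q is the dual of axiom B, which corresponds to symmetry. R is symmetric — valid.

B, C, D, E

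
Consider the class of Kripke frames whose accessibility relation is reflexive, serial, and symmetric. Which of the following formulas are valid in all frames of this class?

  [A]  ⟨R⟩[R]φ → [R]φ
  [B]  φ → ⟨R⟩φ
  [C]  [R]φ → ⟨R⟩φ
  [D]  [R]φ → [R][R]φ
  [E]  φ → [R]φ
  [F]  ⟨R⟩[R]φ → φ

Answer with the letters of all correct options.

B, C, F

(A) ⟨R⟩[R]φ → [R]φ (the dual of axiom 5) characterises the euclidean frames. Such an R need not be euclidean — not valid.
(B) φ → ⟨R⟩φ is the dual of axiom T, which corresponds to reflexivity. Every such R is reflexive — valid.
(C) [R]φ → ⟨R⟩φ is axiom D, which corresponds to seriality. Every such R is serial — valid.
(D) [R]φ → [R][R]φ (axiom 4) characterises the transitive frames. Such an R need not be transitive — not valid.
(E) φ → [R]φ (equivalent to ◇p→p) corresponds to R being a subset of the identity. Such an R need not be a subset of the identity, so not valid.
(F) the dual of axiom B: valid iff R is symmetric. Every such R is symmetric — valid.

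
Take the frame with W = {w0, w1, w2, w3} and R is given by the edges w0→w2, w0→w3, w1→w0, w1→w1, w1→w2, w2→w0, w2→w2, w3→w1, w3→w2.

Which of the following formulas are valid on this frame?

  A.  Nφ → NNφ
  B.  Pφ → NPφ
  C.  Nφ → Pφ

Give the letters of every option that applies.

C

R is not transitive: w0 R w2 and w2 R w0 but not w0 R w0.
R is not euclidean: w0 R w2 and w0 R w3 but not w2 R w3.
R is serial: every world has an R-successor.
(A) Nφ → NNφ (axiom 4) characterises the transitive frames. R is not transitive — not valid.
(B) Pφ → NPφ is axiom 5; it is valid on a frame exactly when R is euclidean. R is not euclidean, so not valid.
(C) axiom D: valid iff R is serial. R is serial — valid.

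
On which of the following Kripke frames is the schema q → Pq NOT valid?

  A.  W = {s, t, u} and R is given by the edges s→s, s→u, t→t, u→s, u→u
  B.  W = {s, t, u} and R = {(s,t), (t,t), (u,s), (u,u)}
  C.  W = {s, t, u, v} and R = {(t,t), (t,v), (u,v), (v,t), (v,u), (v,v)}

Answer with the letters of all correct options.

B, C

The schema q → Pq is the dual of axiom T; it is valid on a frame iff R is reflexive.
(A) R is reflexive (each world relates to itself), so the schema is valid here.
(B) R is not reflexive (not s R s), so the schema fails here.
(C) R is not reflexive (not s R s), so the schema fails here.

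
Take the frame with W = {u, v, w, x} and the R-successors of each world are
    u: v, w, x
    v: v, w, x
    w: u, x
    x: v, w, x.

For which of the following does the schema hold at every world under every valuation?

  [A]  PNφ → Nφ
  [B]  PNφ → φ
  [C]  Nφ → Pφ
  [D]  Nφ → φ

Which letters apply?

C

R is not reflexive: not u R u.
R is not symmetric: u R v but not v R u.
R is not euclidean: u R w and u R v but not w R v.
R is serial: every world has an R-successor.
(A) the dual of axiom 5: valid iff R is euclidean. R is not euclidean — not valid.
(B) PNφ → φ is the dual of axiom B; it is valid on a frame exactly when R is symmetric. R is not symmetric, so not valid.
(C) axiom D: valid iff R is serial. R is serial — valid.
(D) Nφ → φ (axiom T) characterises the reflexive frames. R is not reflexive — not valid.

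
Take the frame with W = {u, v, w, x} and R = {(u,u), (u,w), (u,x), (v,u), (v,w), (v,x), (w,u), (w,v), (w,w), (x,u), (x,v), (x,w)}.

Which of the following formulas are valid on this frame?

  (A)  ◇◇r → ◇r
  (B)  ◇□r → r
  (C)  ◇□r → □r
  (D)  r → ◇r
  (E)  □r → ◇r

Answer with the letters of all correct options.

R is not reflexive: not v R v.
R is not symmetric: v R u but not u R v.
R is not transitive: u R w and w R v but not u R v.
R is not euclidean: u R w and u R x but not w R x.
R is serial: every world has an R-successor.
(A) ◇◇r → ◇r is the dual of axiom 4; it is valid on a frame exactly when R is transitive. R is not transitive, so not valid.
(B) ◇□r → r is the dual of axiom B; it is valid on a frame exactly when R is symmetric. R is not symmetric, so not valid.
(C) ◇□r → □r is the dual of axiom 5; it is valid on a frame exactly when R is euclidean. R is not euclidean, so not valid.
(D) the dual of axiom T: valid iff R is reflexive. R is not reflexive — not valid.
(E) axiom D: valid iff R is serial. R is serial — valid.

E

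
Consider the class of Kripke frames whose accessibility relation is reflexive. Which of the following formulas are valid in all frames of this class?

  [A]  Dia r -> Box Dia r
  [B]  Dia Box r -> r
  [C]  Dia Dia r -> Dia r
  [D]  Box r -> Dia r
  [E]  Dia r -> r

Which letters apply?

D

A reflexive relation is serial.
(A) Dia r -> Box Dia r is axiom 5, which corresponds to the euclidean property. Such an R need not be euclidean — not valid.
(B) the dual of axiom B: valid iff R is symmetric. Such an R need not be symmetric — not valid.
(C) Dia Dia r -> Dia r (the dual of axiom 4) characterises the transitive frames. Such an R need not be transitive — not valid.
(D) Box r -> Dia r is axiom D; it is valid on a frame exactly when R is serial. Every such R is serial, so valid.
(E) Dia r -> r (the converse of T) corresponds to R being a subset of the identity. Such an R need not be a subset of the identity, so not valid.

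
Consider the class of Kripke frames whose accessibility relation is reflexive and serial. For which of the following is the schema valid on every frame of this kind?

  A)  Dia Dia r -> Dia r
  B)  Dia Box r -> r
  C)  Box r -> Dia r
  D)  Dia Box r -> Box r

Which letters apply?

C

(A) Dia Dia r -> Dia r (the dual of axiom 4) characterises the transitive frames. Such an R need not be transitive — not valid.
(B) Dia Box r -> r is the dual of axiom B; it is valid on a frame exactly when R is symmetric. Such an R need not be symmetric, so not valid.
(C) axiom D: valid iff R is serial. Every such R is serial — valid.
(D) Dia Box r -> Box r (the dual of axiom 5) characterises the euclidean frames. Such an R need not be euclidean — not valid.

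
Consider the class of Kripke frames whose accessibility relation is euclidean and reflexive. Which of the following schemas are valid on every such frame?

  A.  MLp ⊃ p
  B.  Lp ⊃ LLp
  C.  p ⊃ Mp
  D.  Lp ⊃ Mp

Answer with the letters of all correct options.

A, B, C, D

A reflexive euclidean relation is also symmetric (from wRw and wRv the euclidean condition gives vRw) and hence transitive; it is an equivalence relation.
(A) MLp ⊃ p is the dual of axiom B; it is valid on a frame exactly when R is symmetric. Every such R is symmetric, so valid.
(B) Lp ⊃ LLp is axiom 4, which corresponds to transitivity. Every such R is transitive — valid.
(C) p ⊃ Mp is the dual of axiom T, which corresponds to reflexivity. Every such R is reflexive — valid.
(D) Lp ⊃ Mp (axiom D) characterises the serial frames. Every such R is serial — valid.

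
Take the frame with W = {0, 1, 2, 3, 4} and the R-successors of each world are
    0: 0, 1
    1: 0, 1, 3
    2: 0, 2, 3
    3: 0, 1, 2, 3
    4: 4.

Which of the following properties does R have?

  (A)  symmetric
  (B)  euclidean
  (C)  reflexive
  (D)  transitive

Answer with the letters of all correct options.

C

(A) not symmetric: 2 R 0 but not 0 R 2.
(B) not euclidean: 1 R 0 and 1 R 3 but not 0 R 3.
(C) reflexive: each world relates to itself.
(D) not transitive: 0 R 1 and 1 R 3 but not 0 R 3.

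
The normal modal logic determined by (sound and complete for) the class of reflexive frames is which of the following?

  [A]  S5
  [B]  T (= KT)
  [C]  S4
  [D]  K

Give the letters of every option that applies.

B

(A) S5 is determined by the class of reflexive, symmetric, and transitive frames.
(B) T (= KT) is determined by exactly this class.
(C) S4 is determined by the class of reflexive and transitive frames.
(D) K is determined by the class of arbitrary frames.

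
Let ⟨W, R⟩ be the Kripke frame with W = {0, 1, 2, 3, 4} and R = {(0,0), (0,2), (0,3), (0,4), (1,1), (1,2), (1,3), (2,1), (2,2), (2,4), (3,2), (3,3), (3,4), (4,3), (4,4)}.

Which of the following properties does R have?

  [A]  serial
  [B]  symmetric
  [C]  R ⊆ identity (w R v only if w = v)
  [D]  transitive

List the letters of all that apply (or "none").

A

(A) serial: every world has an R-successor.
(B) not symmetric: 0 R 2 but not 2 R 0.
(C) not ⊆ identity: 0 R 2 with 0 ≠ 2.
(D) not transitive: 0 R 2 and 2 R 1 but not 0 R 1.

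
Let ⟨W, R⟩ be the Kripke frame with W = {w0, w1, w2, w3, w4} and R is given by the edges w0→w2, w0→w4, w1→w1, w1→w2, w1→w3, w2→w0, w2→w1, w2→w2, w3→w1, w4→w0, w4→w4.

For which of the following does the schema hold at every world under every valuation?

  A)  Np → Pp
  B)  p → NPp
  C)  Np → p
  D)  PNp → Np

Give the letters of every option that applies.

R is not reflexive: not w0 R w0.
R is symmetric: every R-edge is matched by its reverse.
R is not euclidean: w0 R w2 and w0 R w4 but not w2 R w4.
R is serial: every world has an R-successor.
(A) axiom D: valid iff R is serial. R is serial — valid.
(B) axiom B: valid iff R is symmetric. R is symmetric — valid.
(C) Np → p is axiom T; it is valid on a frame exactly when R is reflexive. R is not reflexive, so not valid.
(D) PNp → Np (the dual of axiom 5) characterises the euclidean frames. R is not euclidean — not valid.

A, B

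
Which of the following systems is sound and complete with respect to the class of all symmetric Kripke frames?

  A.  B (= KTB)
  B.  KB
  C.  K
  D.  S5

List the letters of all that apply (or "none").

B

(A) B (= KTB) is determined by the class of reflexive and symmetric frames.
(B) KB is determined by exactly this class.
(C) K is determined by the class of arbitrary frames.
(D) S5 is determined by the class of reflexive, symmetric, and transitive frames.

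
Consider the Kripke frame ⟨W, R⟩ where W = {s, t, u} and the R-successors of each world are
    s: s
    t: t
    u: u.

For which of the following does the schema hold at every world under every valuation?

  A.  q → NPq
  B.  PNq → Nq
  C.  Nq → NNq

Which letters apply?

R is symmetric: every R-edge is matched by its reverse.
R is transitive: R is closed under composition.
R is euclidean: any two R-successors of the same world are R-related.
(A) q → NPq (axiom B) characterises the symmetric frames. R is symmetric — valid.
(B) PNq → Nq is the dual of axiom 5, which corresponds to the euclidean property. R is euclidean — valid.
(C) Nq → NNq is axiom 4, which corresponds to transitivity. R is transitive — valid.

A, B, C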